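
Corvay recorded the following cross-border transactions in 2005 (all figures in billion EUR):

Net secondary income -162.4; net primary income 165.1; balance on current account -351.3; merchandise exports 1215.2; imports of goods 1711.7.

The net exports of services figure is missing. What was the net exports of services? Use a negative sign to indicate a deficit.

142.5

Current account = goods balance + services balance + net primary income + net secondary income
Sum of the known components = -493.8
Net exports of services = CA - (known components) = -351.3 - (-493.8) = 142.5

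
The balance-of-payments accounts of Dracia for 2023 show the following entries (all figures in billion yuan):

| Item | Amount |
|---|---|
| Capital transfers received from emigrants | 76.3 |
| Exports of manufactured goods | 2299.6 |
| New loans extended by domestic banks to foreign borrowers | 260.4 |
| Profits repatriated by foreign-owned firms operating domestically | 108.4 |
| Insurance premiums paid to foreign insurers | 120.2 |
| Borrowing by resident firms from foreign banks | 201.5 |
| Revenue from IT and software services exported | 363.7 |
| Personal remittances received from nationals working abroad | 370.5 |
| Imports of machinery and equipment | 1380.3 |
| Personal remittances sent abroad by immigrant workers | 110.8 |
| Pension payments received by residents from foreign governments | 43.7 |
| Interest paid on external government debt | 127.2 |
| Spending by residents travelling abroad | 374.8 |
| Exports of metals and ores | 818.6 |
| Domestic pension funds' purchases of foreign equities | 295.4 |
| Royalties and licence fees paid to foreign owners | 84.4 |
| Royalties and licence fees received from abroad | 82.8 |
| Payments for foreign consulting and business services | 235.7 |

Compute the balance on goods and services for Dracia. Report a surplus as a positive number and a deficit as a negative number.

Goods: -1380.3 + 818.6 + 2299.6 = 1737.9
Services: -235.7 - 84.4 + 363.7 - 374.8 - 120.2 + 82.8 = -368.6
Trade balance = 1737.9 + (-368.6) = 1369.3
(Excluded from the trade balance — capital account: capital transfers received from emigrants 76.3; financial account: new loans extended by domestic banks to foreign borrowers 260.4, borrowing by resident firms from foreign banks 201.5, domestic pension funds' purchases of foreign equities 295.4; primary income: profits repatriated by foreign-owned firms operating domestically 108.4, interest paid on external government debt 127.2; secondary income: personal remittances received from nationals working abroad 370.5, personal remittances sent abroad by immigrant workers 110.8, pension payments received by residents from foreign governments 43.7.)

1369.3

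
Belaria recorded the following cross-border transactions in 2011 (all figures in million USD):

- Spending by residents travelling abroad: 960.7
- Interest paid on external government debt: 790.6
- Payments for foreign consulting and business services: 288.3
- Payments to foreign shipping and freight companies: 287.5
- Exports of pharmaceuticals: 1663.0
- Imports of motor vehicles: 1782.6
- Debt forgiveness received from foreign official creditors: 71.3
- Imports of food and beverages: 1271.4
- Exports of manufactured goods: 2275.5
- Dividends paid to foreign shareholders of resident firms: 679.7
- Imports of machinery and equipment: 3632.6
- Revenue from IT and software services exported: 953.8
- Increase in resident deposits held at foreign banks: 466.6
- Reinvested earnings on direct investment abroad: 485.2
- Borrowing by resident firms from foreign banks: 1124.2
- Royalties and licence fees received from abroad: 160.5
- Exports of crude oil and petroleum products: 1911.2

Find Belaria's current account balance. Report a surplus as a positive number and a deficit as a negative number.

-2244.2

Goods: -3632.6 + 1663.0 + 2275.5 - 1782.6 + 1911.2 - 1271.4 = -836.9
Services: 160.5 - 287.5 - 960.7 - 288.3 + 953.8 = -422.2
Primary income: 485.2 - 790.6 - 679.7 = -985.1
Current account = (-836.9) + (-422.2) + (-985.1) = -2244.2
(Excluded from the current account — capital account: debt forgiveness received from foreign official creditors 71.3; financial account: increase in resident deposits held at foreign banks 466.6, borrowing by resident firms from foreign banks 1124.2.)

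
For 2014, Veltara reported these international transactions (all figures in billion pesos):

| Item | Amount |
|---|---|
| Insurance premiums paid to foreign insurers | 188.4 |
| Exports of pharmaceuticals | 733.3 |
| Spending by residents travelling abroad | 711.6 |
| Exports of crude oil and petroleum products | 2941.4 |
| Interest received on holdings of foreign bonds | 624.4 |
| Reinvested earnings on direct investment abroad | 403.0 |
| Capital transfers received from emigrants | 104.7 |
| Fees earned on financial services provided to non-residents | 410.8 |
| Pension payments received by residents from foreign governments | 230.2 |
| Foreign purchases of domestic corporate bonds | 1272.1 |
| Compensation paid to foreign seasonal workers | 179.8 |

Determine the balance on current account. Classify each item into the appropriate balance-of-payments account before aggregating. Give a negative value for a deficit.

Goods: 733.3 + 2941.4 = 3674.7
Services: -188.4 + 410.8 - 711.6 = -489.2
Primary income: -179.8 + 403.0 + 624.4 = 847.6
Secondary income: 230.2
Current account = 3674.7 + (-489.2) + 847.6 + 230.2 = 4263.3
(Excluded from the current account — capital account: capital transfers received from emigrants 104.7; financial account: foreign purchases of domestic corporate bonds 1272.1.)

4263.3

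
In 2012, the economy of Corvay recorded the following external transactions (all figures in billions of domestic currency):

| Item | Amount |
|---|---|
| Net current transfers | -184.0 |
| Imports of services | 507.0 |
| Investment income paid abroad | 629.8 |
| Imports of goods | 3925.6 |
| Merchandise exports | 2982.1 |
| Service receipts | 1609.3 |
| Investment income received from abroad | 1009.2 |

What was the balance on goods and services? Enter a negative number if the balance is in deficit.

Goods balance = 2982.1 - 3925.6 = -943.5
Services balance = 1609.3 - 507.0 = 1102.3
Trade balance (goods + services) = -943.5 + 1102.3 = 158.8

158.8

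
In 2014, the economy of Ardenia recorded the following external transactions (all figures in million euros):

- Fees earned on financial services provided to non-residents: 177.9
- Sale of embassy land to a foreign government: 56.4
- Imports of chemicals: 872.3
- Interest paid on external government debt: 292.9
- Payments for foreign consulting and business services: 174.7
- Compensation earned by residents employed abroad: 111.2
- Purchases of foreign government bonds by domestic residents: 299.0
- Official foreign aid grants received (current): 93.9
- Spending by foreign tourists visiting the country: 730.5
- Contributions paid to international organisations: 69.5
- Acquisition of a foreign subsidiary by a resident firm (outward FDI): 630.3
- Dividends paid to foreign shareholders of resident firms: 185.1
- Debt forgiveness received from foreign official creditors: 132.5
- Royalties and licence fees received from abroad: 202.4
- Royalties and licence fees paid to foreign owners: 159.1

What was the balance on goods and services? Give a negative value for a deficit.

Goods: -872.3
Services: 202.4 + 730.5 + 177.9 - 174.7 - 159.1 = 777.0
Trade balance = -872.3 + 777.0 = -95.3
(Excluded from the trade balance — capital account: sale of embassy land to a foreign government 56.4, debt forgiveness received from foreign official creditors 132.5; primary income: interest paid on external government debt 292.9, compensation earned by residents employed abroad 111.2, dividends paid to foreign shareholders of resident firms 185.1; financial account: purchases of foreign government bonds by domestic residents 299.0, acquisition of a foreign subsidiary by a resident firm (outward FDI) 630.3; secondary income: official foreign aid grants received (current) 93.9, contributions paid to international organisations 69.5.)

-95.3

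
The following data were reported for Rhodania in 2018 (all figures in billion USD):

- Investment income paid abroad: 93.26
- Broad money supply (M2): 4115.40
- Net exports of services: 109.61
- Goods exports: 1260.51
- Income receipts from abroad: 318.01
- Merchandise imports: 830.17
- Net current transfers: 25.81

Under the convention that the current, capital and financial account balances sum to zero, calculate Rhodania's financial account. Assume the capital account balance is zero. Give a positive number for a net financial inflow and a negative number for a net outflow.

-790.51

Goods balance = 1260.51 - 830.17 = 430.34
Services balance = 109.61
Trade balance (goods + services) = 430.34 + 109.61 = 539.95
Net primary income = 318.01 - 93.26 = 224.75
Net secondary income = 25.81
Current account = 539.95 + 224.75 + 25.81 = 790.51
Financial account = -(790.51) = -790.51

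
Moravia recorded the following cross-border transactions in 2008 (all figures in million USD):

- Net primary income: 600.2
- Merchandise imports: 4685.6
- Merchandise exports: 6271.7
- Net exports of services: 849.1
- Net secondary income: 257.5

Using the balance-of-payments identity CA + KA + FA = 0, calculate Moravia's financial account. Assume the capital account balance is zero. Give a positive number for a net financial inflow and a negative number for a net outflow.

-3292.9

Goods balance = 6271.7 - 4685.6 = 1586.1
Services balance = 849.1
Trade balance (goods + services) = 1586.1 + 849.1 = 2435.2
Net primary income = 600.2
Net secondary income = 257.5
Current account = 2435.2 + 600.2 + 257.5 = 3292.9
Financial account = -(3292.9) = -3292.9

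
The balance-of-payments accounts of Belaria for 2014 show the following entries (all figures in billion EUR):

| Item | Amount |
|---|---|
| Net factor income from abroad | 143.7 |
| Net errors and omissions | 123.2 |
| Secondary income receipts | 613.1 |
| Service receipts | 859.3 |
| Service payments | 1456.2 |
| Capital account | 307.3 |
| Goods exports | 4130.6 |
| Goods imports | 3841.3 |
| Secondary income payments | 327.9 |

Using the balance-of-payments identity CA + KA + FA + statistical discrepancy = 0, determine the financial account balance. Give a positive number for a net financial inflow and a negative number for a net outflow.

-551.8

Goods balance = 4130.6 - 3841.3 = 289.3
Services balance = 859.3 - 1456.2 = -596.9
Trade balance (goods + services) = 289.3 + (-596.9) = -307.6
Net primary income = 143.7
Net secondary income = 613.1 - 327.9 = 285.2
Current account = -307.6 + 143.7 + 285.2 = 121.3
Financial account = -(121.3 + 307.3 + 123.2) = -551.8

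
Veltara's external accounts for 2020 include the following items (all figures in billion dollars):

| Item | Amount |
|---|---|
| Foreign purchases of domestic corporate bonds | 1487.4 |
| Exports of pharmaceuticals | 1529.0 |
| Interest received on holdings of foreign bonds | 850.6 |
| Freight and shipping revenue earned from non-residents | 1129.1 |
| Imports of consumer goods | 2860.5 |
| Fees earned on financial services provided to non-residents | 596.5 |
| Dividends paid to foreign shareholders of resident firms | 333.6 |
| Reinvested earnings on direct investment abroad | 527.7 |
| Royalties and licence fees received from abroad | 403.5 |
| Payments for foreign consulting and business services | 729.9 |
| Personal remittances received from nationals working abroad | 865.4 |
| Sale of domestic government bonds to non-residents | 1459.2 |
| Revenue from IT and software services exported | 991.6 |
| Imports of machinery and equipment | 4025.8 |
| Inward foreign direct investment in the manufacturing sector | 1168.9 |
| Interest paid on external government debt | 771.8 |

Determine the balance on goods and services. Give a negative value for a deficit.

-2966.5

Goods: -2860.5 + 1529.0 - 4025.8 = -5357.3
Services: -729.9 + 991.6 + 596.5 + 403.5 + 1129.1 = 2390.8
Trade balance = -5357.3 + 2390.8 = -2966.5
(Excluded from the trade balance — financial account: foreign purchases of domestic corporate bonds 1487.4, sale of domestic government bonds to non-residents 1459.2, inward foreign direct investment in the manufacturing sector 1168.9; primary income: interest received on holdings of foreign bonds 850.6, dividends paid to foreign shareholders of resident firms 333.6, reinvested earnings on direct investment abroad 527.7, interest paid on external government debt 771.8; secondary income: personal remittances received from nationals working abroad 865.4.)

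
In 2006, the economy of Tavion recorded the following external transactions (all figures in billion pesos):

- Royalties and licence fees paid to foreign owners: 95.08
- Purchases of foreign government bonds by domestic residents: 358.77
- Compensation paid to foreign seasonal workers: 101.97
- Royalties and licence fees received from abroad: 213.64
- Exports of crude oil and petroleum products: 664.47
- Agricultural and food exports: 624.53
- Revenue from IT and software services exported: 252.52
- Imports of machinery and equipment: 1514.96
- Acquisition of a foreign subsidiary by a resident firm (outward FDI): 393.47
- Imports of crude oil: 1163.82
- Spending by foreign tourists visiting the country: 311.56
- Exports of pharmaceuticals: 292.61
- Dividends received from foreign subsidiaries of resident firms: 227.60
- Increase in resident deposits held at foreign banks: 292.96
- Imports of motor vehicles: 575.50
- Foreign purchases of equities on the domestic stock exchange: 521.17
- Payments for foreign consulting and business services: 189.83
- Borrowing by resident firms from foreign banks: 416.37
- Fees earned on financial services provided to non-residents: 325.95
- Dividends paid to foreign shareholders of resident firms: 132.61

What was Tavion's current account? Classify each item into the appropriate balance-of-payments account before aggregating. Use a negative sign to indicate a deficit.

-860.89

Goods: -575.50 + 624.53 + 664.47 - 1514.96 + 292.61 - 1163.82 = -1672.67
Services: 325.95 - 189.83 - 95.08 + 252.52 + 311.56 + 213.64 = 818.76
Primary income: -132.61 + 227.60 - 101.97 = -6.98
Current account = (-1672.67) + 818.76 + (-6.98) = -860.89
(Excluded from the current account — financial account: purchases of foreign government bonds by domestic residents 358.77, acquisition of a foreign subsidiary by a resident firm (outward FDI) 393.47, increase in resident deposits held at foreign banks 292.96, foreign purchases of equities on the domestic stock exchange 521.17, borrowing by resident firms from foreign banks 416.37.)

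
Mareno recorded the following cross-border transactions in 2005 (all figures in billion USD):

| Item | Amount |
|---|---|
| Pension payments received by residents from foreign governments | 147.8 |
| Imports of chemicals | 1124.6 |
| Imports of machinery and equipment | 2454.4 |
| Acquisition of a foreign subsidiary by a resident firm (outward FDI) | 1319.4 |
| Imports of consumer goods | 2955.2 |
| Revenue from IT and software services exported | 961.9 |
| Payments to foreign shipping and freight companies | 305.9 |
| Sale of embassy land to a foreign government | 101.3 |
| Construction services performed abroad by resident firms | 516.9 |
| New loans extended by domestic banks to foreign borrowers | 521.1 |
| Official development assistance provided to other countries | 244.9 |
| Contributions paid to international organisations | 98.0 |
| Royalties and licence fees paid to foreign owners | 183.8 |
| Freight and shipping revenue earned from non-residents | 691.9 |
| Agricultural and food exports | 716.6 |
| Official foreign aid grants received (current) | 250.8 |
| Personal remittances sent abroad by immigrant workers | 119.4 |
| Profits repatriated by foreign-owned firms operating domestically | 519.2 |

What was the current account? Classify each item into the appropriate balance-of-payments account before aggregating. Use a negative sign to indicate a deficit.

-4719.5

Goods: 716.6 - 2454.4 - 2955.2 - 1124.6 = -5817.6
Services: 516.9 - 183.8 + 691.9 - 305.9 + 961.9 = 1681.0
Primary income: -519.2
Secondary income: 250.8 - 98.0 - 119.4 - 244.9 + 147.8 = -63.7
Current account = (-5817.6) + 1681.0 + (-519.2) + (-63.7) = -4719.5
(Excluded from the current account — financial account: acquisition of a foreign subsidiary by a resident firm (outward FDI) 1319.4, new loans extended by domestic banks to foreign borrowers 521.1; capital account: sale of embassy land to a foreign government 101.3.)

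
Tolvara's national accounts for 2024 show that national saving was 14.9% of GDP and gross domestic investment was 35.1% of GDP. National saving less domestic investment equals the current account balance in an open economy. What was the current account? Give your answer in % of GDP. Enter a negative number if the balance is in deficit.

-20.2

CA = S - I = 14.9 - 35.1 = -20.2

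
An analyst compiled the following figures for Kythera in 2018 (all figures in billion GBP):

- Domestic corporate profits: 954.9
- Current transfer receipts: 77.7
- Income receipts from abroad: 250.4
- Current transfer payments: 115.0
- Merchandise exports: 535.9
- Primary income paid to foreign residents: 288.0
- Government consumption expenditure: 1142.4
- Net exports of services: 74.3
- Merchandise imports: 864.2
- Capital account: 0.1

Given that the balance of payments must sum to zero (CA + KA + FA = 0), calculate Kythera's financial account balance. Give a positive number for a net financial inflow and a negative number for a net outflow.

328.8

Goods balance = 535.9 - 864.2 = -328.3
Services balance = 74.3
Trade balance (goods + services) = -328.3 + 74.3 = -254.0
Net primary income = 250.4 - 288.0 = -37.6
Net secondary income = 77.7 - 115.0 = -37.3
Current account = -254.0 + (-37.6) + (-37.3) = -328.9
Financial account = -(-328.9 + 0.1) = 328.8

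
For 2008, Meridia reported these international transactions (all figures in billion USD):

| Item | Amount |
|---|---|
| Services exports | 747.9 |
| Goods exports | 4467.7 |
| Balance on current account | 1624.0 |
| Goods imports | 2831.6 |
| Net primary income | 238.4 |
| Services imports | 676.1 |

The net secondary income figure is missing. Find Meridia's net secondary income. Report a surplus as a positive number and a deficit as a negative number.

-322.3

Current account = goods balance + services balance + net primary income + net secondary income
Sum of the known components = 1946.3
Net secondary income = CA - (known components) = 1624.0 - 1946.3 = -322.3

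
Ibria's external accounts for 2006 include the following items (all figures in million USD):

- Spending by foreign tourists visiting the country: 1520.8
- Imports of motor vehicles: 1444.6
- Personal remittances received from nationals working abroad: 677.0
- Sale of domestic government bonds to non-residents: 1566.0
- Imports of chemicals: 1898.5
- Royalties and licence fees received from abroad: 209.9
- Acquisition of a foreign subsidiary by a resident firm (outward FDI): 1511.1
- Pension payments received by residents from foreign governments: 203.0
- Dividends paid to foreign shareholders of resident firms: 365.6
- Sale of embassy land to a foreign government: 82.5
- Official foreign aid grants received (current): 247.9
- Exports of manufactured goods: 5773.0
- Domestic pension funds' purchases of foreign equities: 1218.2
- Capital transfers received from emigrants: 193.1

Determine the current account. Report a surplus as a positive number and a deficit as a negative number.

4922.9

Goods: 5773.0 - 1898.5 - 1444.6 = 2429.9
Services: 1520.8 + 209.9 = 1730.7
Primary income: -365.6
Secondary income: 677.0 + 247.9 + 203.0 = 1127.9
Current account = 2429.9 + 1730.7 + (-365.6) + 1127.9 = 4922.9
(Excluded from the current account — financial account: sale of domestic government bonds to non-residents 1566.0, acquisition of a foreign subsidiary by a resident firm (outward FDI) 1511.1, domestic pension funds' purchases of foreign equities 1218.2; capital account: sale of embassy land to a foreign government 82.5, capital transfers received from emigrants 193.1.)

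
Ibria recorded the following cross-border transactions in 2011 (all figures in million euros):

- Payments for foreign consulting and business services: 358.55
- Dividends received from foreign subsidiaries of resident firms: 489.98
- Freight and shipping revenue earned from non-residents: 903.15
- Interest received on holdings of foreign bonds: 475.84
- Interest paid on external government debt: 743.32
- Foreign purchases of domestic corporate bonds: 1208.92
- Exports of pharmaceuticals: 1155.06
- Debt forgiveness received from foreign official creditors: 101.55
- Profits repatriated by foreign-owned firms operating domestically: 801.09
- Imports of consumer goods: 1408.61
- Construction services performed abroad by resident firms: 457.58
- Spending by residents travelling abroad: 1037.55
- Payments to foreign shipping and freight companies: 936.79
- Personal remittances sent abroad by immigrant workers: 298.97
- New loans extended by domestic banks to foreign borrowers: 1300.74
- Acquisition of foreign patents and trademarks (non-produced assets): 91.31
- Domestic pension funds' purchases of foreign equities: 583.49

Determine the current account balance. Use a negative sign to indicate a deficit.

-2103.27

Goods: -1408.61 + 1155.06 = -253.55
Services: 457.58 + 903.15 - 358.55 - 936.79 - 1037.55 = -972.16
Primary income: -743.32 - 801.09 + 475.84 + 489.98 = -578.59
Secondary income: -298.97
Current account = (-253.55) + (-972.16) + (-578.59) + (-298.97) = -2103.27
(Excluded from the current account — financial account: foreign purchases of domestic corporate bonds 1208.92, new loans extended by domestic banks to foreign borrowers 1300.74, domestic pension funds' purchases of foreign equities 583.49; capital account: debt forgiveness received from foreign official creditors 101.55, acquisition of foreign patents and trademarks (non-produced assets) 91.31.)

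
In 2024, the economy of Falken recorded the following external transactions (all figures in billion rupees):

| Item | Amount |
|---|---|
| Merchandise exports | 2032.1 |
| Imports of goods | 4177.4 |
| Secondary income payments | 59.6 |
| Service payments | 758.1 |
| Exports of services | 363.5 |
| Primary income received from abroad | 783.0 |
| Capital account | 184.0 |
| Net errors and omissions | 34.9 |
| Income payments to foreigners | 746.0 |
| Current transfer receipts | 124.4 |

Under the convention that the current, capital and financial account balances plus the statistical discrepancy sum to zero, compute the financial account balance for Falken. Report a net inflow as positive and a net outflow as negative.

Goods balance = 2032.1 - 4177.4 = -2145.3
Services balance = 363.5 - 758.1 = -394.6
Trade balance (goods + services) = -2145.3 + (-394.6) = -2539.9
Net primary income = 783.0 - 746.0 = 37.0
Net secondary income = 124.4 - 59.6 = 64.8
Current account = -2539.9 + 37.0 + 64.8 = -2438.1
Financial account = -(-2438.1 + 184.0 + 34.9) = 2219.2

2219.2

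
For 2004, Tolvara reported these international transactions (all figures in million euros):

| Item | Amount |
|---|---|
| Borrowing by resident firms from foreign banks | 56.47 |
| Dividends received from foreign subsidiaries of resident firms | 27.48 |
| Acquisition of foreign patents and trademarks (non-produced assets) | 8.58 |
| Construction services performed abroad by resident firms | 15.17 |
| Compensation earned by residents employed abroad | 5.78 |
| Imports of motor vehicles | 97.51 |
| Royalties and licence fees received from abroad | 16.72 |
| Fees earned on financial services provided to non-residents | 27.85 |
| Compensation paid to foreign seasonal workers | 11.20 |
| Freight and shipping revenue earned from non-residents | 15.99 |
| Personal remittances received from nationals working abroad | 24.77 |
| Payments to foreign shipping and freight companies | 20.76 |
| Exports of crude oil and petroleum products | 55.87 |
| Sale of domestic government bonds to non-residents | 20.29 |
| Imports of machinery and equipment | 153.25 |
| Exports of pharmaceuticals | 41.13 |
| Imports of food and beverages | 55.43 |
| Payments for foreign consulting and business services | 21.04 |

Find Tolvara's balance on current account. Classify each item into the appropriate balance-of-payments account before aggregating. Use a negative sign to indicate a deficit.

Goods: -55.43 - 153.25 + 41.13 + 55.87 - 97.51 = -209.19
Services: 16.72 + 15.17 + 27.85 - 20.76 - 21.04 + 15.99 = 33.93
Primary income: 5.78 - 11.20 + 27.48 = 22.06
Secondary income: 24.77
Current account = (-209.19) + 33.93 + 22.06 + 24.77 = -128.43
(Excluded from the current account — financial account: borrowing by resident firms from foreign banks 56.47, sale of domestic government bonds to non-residents 20.29; capital account: acquisition of foreign patents and trademarks (non-produced assets) 8.58.)

-128.43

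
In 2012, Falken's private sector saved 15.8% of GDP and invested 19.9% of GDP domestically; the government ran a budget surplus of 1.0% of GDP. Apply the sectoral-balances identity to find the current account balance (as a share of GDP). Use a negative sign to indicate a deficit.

By the sectoral-balances identity, CA = (S_private - I) + (T - G).
Private balance = 15.8 - 19.9 = -4.1
Government balance (T - G) = 1.0
CA = -4.1 + 1.0 = -3.1

-3.1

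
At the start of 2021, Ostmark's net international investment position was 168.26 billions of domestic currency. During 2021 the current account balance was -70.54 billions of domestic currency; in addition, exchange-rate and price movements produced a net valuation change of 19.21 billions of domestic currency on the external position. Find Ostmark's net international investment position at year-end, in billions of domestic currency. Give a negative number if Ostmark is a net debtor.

116.93

Change in NIIP = current account + net valuation change = -70.54 + 19.21 = -51.33
End-of-year NIIP = 168.26 + (-51.33) = 116.93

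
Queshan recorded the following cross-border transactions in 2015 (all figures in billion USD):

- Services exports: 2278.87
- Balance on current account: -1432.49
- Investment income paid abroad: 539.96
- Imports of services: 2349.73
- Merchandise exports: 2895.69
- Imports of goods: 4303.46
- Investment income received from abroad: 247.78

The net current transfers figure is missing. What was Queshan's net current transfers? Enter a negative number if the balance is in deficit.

Current account = goods balance + services balance + net primary income + net secondary income
Sum of the known components = -1770.81
Net current transfers = CA - (known components) = -1432.49 - (-1770.81) = 338.32

338.32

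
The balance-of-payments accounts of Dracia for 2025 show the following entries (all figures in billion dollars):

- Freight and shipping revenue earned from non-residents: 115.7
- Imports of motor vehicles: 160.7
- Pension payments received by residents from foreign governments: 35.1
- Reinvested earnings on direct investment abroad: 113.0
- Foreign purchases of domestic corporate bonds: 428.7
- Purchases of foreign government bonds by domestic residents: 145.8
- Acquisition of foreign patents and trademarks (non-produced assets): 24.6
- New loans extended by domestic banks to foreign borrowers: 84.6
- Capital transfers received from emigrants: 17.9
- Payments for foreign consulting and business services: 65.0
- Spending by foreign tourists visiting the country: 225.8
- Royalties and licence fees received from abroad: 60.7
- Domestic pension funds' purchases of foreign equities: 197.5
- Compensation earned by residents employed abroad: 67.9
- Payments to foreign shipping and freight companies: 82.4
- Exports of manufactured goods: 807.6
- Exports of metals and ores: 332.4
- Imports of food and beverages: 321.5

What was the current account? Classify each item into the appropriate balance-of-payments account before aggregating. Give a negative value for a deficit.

1128.6

Goods: 807.6 - 160.7 - 321.5 + 332.4 = 657.8
Services: 115.7 - 65.0 - 82.4 + 225.8 + 60.7 = 254.8
Primary income: 113.0 + 67.9 = 180.9
Secondary income: 35.1
Current account = 657.8 + 254.8 + 180.9 + 35.1 = 1128.6
(Excluded from the current account — financial account: foreign purchases of domestic corporate bonds 428.7, purchases of foreign government bonds by domestic residents 145.8, new loans extended by domestic banks to foreign borrowers 84.6, domestic pension funds' purchases of foreign equities 197.5; capital account: acquisition of foreign patents and trademarks (non-produced assets) 24.6, capital transfers received from emigrants 17.9.)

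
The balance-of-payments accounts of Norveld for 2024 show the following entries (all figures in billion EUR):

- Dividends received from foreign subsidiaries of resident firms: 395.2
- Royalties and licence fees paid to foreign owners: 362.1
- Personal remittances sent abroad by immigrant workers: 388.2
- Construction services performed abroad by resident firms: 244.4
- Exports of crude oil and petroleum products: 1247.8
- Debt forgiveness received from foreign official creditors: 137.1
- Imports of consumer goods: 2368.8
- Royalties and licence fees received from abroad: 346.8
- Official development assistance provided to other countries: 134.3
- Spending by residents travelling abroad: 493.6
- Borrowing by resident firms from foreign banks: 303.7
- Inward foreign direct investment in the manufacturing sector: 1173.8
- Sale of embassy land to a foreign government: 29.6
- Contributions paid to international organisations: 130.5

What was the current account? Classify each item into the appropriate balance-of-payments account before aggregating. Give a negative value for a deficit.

Goods: 1247.8 - 2368.8 = -1121.0
Services: 346.8 - 493.6 + 244.4 - 362.1 = -264.5
Primary income: 395.2
Secondary income: -134.3 - 130.5 - 388.2 = -653.0
Current account = (-1121.0) + (-264.5) + 395.2 + (-653.0) = -1643.3
(Excluded from the current account — capital account: debt forgiveness received from foreign official creditors 137.1, sale of embassy land to a foreign government 29.6; financial account: borrowing by resident firms from foreign banks 303.7, inward foreign direct investment in the manufacturing sector 1173.8.)

-1643.3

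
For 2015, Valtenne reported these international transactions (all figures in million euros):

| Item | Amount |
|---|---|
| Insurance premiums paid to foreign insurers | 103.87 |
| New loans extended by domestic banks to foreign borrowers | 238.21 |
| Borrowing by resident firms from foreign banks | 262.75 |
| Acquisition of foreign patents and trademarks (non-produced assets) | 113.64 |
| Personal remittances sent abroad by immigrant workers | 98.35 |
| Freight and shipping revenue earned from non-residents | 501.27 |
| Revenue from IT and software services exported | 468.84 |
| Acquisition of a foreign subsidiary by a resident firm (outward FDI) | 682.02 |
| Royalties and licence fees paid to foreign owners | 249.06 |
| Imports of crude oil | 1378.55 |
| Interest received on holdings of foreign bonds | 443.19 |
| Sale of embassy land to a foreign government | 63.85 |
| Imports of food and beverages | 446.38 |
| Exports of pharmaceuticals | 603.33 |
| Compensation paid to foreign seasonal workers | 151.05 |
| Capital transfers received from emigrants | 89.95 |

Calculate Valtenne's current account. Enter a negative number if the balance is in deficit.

Goods: 603.33 - 1378.55 - 446.38 = -1221.60
Services: 501.27 - 103.87 - 249.06 + 468.84 = 617.18
Primary income: -151.05 + 443.19 = 292.14
Secondary income: -98.35
Current account = (-1221.60) + 617.18 + 292.14 + (-98.35) = -410.63
(Excluded from the current account — financial account: new loans extended by domestic banks to foreign borrowers 238.21, borrowing by resident firms from foreign banks 262.75, acquisition of a foreign subsidiary by a resident firm (outward FDI) 682.02; capital account: acquisition of foreign patents and trademarks (non-produced assets) 113.64, sale of embassy land to a foreign government 63.85, capital transfers received from emigrants 89.95.)

-410.63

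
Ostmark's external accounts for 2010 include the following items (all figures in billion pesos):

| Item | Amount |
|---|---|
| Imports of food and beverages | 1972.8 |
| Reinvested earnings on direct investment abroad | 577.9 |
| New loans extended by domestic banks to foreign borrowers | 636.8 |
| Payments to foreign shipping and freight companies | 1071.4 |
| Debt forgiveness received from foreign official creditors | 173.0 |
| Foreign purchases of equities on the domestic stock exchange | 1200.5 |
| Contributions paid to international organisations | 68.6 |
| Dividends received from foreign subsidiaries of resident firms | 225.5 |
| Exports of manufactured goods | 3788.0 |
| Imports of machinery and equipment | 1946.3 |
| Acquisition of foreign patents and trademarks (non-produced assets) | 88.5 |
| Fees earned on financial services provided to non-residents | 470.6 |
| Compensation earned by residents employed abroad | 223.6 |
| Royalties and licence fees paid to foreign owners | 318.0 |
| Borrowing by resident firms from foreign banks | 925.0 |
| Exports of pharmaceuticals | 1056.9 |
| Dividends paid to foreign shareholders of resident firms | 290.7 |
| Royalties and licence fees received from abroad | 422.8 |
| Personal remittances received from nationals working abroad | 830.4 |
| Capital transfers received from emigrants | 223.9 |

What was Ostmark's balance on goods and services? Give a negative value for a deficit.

429.8

Goods: -1946.3 - 1972.8 + 3788.0 + 1056.9 = 925.8
Services: 422.8 + 470.6 - 1071.4 - 318.0 = -496.0
Trade balance = 925.8 + (-496.0) = 429.8
(Excluded from the trade balance — primary income: reinvested earnings on direct investment abroad 577.9, dividends received from foreign subsidiaries of resident firms 225.5, compensation earned by residents employed abroad 223.6, dividends paid to foreign shareholders of resident firms 290.7; financial account: new loans extended by domestic banks to foreign borrowers 636.8, foreign purchases of equities on the domestic stock exchange 1200.5, borrowing by resident firms from foreign banks 925.0; capital account: debt forgiveness received from foreign official creditors 173.0, acquisition of foreign patents and trademarks (non-produced assets) 88.5, capital transfers received from emigrants 223.9; secondary income: contributions paid to international organisations 68.6, personal remittances received from nationals working abroad 830.4.)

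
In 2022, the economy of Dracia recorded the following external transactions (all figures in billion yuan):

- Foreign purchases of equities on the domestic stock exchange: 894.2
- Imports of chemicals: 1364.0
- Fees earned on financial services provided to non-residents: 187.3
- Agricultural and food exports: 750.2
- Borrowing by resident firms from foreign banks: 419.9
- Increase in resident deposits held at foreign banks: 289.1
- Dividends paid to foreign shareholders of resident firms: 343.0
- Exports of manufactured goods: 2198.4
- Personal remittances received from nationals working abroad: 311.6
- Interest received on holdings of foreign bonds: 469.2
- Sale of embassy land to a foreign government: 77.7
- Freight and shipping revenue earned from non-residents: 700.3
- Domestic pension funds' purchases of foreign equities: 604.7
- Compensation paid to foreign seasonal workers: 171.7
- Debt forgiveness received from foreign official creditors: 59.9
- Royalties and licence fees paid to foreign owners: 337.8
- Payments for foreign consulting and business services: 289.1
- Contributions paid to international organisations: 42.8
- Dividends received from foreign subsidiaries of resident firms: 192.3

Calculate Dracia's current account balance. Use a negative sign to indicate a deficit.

Goods: 2198.4 - 1364.0 + 750.2 = 1584.6
Services: 700.3 + 187.3 - 337.8 - 289.1 = 260.7
Primary income: 192.3 - 171.7 - 343.0 + 469.2 = 146.8
Secondary income: -42.8 + 311.6 = 268.8
Current account = 1584.6 + 260.7 + 146.8 + 268.8 = 2260.9
(Excluded from the current account — financial account: foreign purchases of equities on the domestic stock exchange 894.2, borrowing by resident firms from foreign banks 419.9, increase in resident deposits held at foreign banks 289.1, domestic pension funds' purchases of foreign equities 604.7; capital account: sale of embassy land to a foreign government 77.7, debt forgiveness received from foreign official creditors 59.9.)

2260.9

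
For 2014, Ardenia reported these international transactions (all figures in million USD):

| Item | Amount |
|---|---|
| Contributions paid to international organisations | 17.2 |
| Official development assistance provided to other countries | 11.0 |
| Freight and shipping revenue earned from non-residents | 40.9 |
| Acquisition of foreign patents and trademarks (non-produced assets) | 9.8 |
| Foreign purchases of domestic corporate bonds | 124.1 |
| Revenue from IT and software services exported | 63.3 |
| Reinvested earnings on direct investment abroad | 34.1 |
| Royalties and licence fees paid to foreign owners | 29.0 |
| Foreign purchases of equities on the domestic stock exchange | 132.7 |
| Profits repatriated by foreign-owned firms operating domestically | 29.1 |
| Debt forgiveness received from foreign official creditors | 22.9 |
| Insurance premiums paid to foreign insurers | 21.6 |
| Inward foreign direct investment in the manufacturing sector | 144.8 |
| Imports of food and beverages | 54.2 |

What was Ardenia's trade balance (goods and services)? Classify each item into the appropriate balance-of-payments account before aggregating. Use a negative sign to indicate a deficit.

Goods: -54.2
Services: 63.3 + 40.9 - 29.0 - 21.6 = 53.6
Trade balance = -54.2 + 53.6 = -0.6
(Excluded from the trade balance — secondary income: contributions paid to international organisations 17.2, official development assistance provided to other countries 11.0; capital account: acquisition of foreign patents and trademarks (non-produced assets) 9.8, debt forgiveness received from foreign official creditors 22.9; financial account: foreign purchases of domestic corporate bonds 124.1, foreign purchases of equities on the domestic stock exchange 132.7, inward foreign direct investment in the manufacturing sector 144.8; primary income: reinvested earnings on direct investment abroad 34.1, profits repatriated by foreign-owned firms operating domestically 29.1.)

-0.6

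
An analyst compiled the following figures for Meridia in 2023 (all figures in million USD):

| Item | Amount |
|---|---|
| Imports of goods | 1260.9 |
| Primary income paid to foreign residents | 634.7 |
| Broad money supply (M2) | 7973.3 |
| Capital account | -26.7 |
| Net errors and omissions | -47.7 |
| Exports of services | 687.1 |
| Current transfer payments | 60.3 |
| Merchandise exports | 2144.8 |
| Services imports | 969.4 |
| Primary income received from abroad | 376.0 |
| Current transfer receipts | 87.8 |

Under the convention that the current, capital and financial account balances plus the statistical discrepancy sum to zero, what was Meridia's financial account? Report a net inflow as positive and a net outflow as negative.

Goods balance = 2144.8 - 1260.9 = 883.9
Services balance = 687.1 - 969.4 = -282.3
Trade balance (goods + services) = 883.9 + (-282.3) = 601.6
Net primary income = 376.0 - 634.7 = -258.7
Net secondary income = 87.8 - 60.3 = 27.5
Current account = 601.6 + (-258.7) + 27.5 = 370.4
Financial account = -(370.4 + (-26.7) + (-47.7)) = -296.0

-296.0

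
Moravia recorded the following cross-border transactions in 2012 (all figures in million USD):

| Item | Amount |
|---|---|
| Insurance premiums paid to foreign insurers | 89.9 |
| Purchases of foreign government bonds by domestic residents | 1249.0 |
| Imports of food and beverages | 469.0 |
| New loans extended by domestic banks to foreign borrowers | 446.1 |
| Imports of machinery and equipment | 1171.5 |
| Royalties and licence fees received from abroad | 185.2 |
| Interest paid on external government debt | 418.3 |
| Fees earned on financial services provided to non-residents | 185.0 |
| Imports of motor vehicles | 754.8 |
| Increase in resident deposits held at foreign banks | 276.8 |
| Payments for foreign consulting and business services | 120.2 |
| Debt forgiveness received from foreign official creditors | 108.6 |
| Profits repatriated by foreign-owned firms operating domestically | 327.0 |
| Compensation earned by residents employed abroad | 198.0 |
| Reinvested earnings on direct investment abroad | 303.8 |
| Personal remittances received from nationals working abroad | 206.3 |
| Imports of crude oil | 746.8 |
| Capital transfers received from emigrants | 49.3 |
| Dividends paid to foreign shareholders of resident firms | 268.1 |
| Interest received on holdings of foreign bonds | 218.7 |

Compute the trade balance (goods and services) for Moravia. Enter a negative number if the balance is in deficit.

Goods: -469.0 - 746.8 - 1171.5 - 754.8 = -3142.1
Services: -120.2 + 185.2 - 89.9 + 185.0 = 160.1
Trade balance = -3142.1 + 160.1 = -2982.0
(Excluded from the trade balance — financial account: purchases of foreign government bonds by domestic residents 1249.0, new loans extended by domestic banks to foreign borrowers 446.1, increase in resident deposits held at foreign banks 276.8; primary income: interest paid on external government debt 418.3, profits repatriated by foreign-owned firms operating domestically 327.0, compensation earned by residents employed abroad 198.0, reinvested earnings on direct investment abroad 303.8, dividends paid to foreign shareholders of resident firms 268.1, interest received on holdings of foreign bonds 218.7; capital account: debt forgiveness received from foreign official creditors 108.6, capital transfers received from emigrants 49.3; secondary income: personal remittances received from nationals working abroad 206.3.)

-2982.0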